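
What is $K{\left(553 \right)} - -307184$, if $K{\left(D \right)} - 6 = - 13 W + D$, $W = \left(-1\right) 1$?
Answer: $307756$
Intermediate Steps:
$W = -1$
$K{\left(D \right)} = 19 + D$ ($K{\left(D \right)} = 6 + \left(\left(-13\right) \left(-1\right) + D\right) = 6 + \left(13 + D\right) = 19 + D$)
$K{\left(553 \right)} - -307184 = \left(19 + 553\right) - -307184 = 572 + 307184 = 307756$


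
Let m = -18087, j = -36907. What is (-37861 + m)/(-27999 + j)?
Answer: 27974/32453 ≈ 0.86199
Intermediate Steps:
(-37861 + m)/(-27999 + j) = (-37861 - 18087)/(-27999 - 36907) = -55948/(-64906) = -55948*(-1/64906) = 27974/32453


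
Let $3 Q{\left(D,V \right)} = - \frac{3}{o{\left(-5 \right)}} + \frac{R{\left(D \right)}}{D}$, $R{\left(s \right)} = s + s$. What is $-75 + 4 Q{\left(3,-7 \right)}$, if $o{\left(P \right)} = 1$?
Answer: $- \frac{229}{3} \approx -76.333$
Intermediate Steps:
$R{\left(s \right)} = 2 s$
$Q{\left(D,V \right)} = - \frac{1}{3}$ ($Q{\left(D,V \right)} = \frac{- \frac{3}{1} + \frac{2 D}{D}}{3} = \frac{\left(-3\right) 1 + 2}{3} = \frac{-3 + 2}{3} = \frac{1}{3} \left(-1\right) = - \frac{1}{3}$)
$-75 + 4 Q{\left(3,-7 \right)} = -75 + 4 \left(- \frac{1}{3}\right) = -75 - \frac{4}{3} = - \frac{229}{3}$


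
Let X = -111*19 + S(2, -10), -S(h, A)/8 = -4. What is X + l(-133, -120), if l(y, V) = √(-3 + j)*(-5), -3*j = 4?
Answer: -2077 - 5*I*√39/3 ≈ -2077.0 - 10.408*I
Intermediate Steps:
j = -4/3 (j = -⅓*4 = -4/3 ≈ -1.3333)
S(h, A) = 32 (S(h, A) = -8*(-4) = 32)
l(y, V) = -5*I*√39/3 (l(y, V) = √(-3 - 4/3)*(-5) = √(-13/3)*(-5) = (I*√39/3)*(-5) = -5*I*√39/3)
X = -2077 (X = -111*19 + 32 = -2109 + 32 = -2077)
X + l(-133, -120) = -2077 - 5*I*√39/3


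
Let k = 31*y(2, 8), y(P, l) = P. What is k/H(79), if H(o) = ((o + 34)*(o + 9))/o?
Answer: 2449/4972 ≈ 0.49256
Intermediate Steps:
H(o) = (9 + o)*(34 + o)/o (H(o) = ((34 + o)*(9 + o))/o = ((9 + o)*(34 + o))/o = (9 + o)*(34 + o)/o)
k = 62 (k = 31*2 = 62)
k/H(79) = 62/(43 + 79 + 306/79) = 62/(9944/79) = 62*(79/9944) = 2449/4972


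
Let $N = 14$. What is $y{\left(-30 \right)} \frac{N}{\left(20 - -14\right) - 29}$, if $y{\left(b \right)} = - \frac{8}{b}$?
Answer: $\frac{56}{75} \approx 0.74667$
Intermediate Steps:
$y{\left(-30 \right)} \frac{N}{\left(20 - -14\right) - 29} = - \frac{8}{-30} \frac{14}{\left(20 - -14\right) - 29} = \left(-8\right) \left(- \frac{1}{30}\right) \frac{14}{\left(20 + 14\right) - 29} = \frac{4 \frac{14}{34 - 29}}{15} = \frac{4 \cdot \frac{14}{5}}{15} = \frac{4 \cdot 14 \cdot \frac{1}{5}}{15} = \frac{4}{15} \cdot \frac{14}{5} = \frac{56}{75}$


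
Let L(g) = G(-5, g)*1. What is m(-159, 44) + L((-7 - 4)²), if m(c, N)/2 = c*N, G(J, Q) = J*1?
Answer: -13997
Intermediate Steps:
G(J, Q) = J
L(g) = -5 (L(g) = -5*1 = -5)
m(c, N) = 2*N*c (m(c, N) = 2*(c*N) = 2*(N*c) = 2*N*c)
m(-159, 44) + L((-7 - 4)²) = 2*44*(-159) - 5 = -13992 - 5 = -13997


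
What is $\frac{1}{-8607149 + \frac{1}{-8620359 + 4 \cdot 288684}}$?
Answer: $- \frac{7465623}{64257729538828} \approx -1.1618 \cdot 10^{-7}$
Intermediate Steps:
$\frac{1}{-8607149 + \frac{1}{-8620359 + 4 \cdot 288684}} = \frac{1}{-8607149 + \frac{1}{-8620359 + 1154736}} = \frac{1}{-8607149 + \frac{1}{-7465623}} = \frac{1}{-8607149 - \frac{1}{7465623}} = \frac{1}{- \frac{64257729538828}{7465623}} = - \frac{7465623}{64257729538828}$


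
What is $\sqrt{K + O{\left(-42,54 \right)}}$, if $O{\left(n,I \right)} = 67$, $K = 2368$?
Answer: $\sqrt{2435} \approx 49.346$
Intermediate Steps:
$\sqrt{K + O{\left(-42,54 \right)}} = \sqrt{2368 + 67} = \sqrt{2435}$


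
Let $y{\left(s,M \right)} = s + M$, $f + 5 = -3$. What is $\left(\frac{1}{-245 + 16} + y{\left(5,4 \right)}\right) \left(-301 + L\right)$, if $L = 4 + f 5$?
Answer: $- \frac{694220}{229} \approx -3031.5$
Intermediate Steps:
$f = -8$ ($f = -5 - 3 = -8$)
$y{\left(s,M \right)} = M + s$
$L = -36$ ($L = 4 - 40 = -36$)
$\left(\frac{1}{-245 + 16} + y{\left(5,4 \right)}\right) \left(-301 + L\right) = \left(\frac{1}{-245 + 16} + \left(4 + 5\right)\right) \left(-301 - 36\right) = \left(\frac{1}{-229} + 9\right) \left(-337\right) = \left(- \frac{1}{229} + 9\right) \left(-337\right) = \frac{2060}{229} \left(-337\right) = - \frac{694220}{229}$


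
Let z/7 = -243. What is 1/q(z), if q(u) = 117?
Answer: 1/117 ≈ 0.0085470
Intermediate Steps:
z = -1701 (z = 7*(-243) = -1701)
1/q(z) = 1/117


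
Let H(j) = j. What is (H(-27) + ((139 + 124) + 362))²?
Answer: 357604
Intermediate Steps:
(H(-27) + ((139 + 124) + 362))² = (-27 + ((139 + 124) + 362))² = (-27 + (263 + 362))² = (-27 + 625)² = 598² = 357604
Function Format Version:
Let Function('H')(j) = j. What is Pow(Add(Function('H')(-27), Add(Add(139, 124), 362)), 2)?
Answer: 357604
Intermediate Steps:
Pow(Add(Function('H')(-27), Add(Add(139, 124), 362)), 2) = Pow(Add(-27, Add(Add(139, 124), 362)), 2) = Pow(Add(-27, Add(263, 362)), 2) = Pow(Add(-27, 625), 2) = Pow(598, 2) = 357604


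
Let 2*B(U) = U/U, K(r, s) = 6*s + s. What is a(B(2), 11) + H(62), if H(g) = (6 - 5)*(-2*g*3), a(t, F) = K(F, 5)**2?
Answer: 853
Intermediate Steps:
K(r, s) = 7*s
B(U) = 1/2 (B(U) = (U/U)/2 = (1/2)*1 = 1/2)
a(t, F) = 1225 (a(t, F) = (7*5)**2 = 35**2 = 1225)
H(g) = -6*g (H(g) = 1*(-6*g) = -6*g)
a(B(2), 11) + H(62) = 1225 - 6*62 = 1225 - 372 = 853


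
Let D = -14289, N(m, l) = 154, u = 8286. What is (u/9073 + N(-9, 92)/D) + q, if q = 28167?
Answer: 331982025601/11785827 ≈ 28168.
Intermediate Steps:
(u/9073 + N(-9, 92)/D) + q = (8286/9073 + 154/(-14289)) + 28167 = (8286*(1/9073) + 154*(-1/14289)) + 28167 = (8286/9073 - 14/1299) + 28167 = 10636492/11785827 + 28167 = 331982025601/11785827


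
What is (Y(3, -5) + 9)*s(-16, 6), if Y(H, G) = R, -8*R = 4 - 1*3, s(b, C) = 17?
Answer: 1207/8 ≈ 150.88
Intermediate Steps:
R = -⅛ (R = -(4 - 1*3)/8 = -(4 - 3)/8 = -⅛*1 = -⅛ ≈ -0.12500)
Y(H, G) = -⅛
(Y(3, -5) + 9)*s(-16, 6) = (-⅛ + 9)*17 = (71/8)*17 = 1207/8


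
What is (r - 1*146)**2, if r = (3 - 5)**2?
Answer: 20164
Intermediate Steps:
r = 4 (r = (-2)**2 = 4)
(r - 1*146)**2 = (4 - 1*146)**2 = (4 - 146)**2 = (-142)**2 = 20164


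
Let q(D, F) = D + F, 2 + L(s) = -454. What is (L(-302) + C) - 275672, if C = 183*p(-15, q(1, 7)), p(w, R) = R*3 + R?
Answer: -270272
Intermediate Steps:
L(s) = -456 (L(s) = -2 - 454 = -456)
p(w, R) = 4*R (p(w, R) = 3*R + R = 4*R)
C = 5856 (C = 183*(4*(1 + 7)) = 183*(4*8) = 183*32 = 5856)
(L(-302) + C) - 275672 = (-456 + 5856) - 275672 = 5400 - 275672 = -270272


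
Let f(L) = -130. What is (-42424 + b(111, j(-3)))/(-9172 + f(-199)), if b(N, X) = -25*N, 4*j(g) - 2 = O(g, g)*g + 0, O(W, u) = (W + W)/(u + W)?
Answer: 45199/9302 ≈ 4.8591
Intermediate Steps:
O(W, u) = 2*W/(W + u) (O(W, u) = (2*W)/(W + u) = 2*W/(W + u))
j(g) = ½ + g/4 (j(g) = ½ + ((2*g/(g + g))*g + 0)/4 = ½ + ((2*g/((2*g)))*g + 0)/4 = ½ + ((2*g*(1/(2*g)))*g + 0)/4 = ½ + (1*g + 0)/4 = ½ + (g + 0)/4 = ½ + g/4)
(-42424 + b(111, j(-3)))/(-9172 + f(-199)) = (-42424 - 25*111)/(-9172 - 130) = (-42424 - 2775)/(-9302) = -45199*(-1/9302) = 45199/9302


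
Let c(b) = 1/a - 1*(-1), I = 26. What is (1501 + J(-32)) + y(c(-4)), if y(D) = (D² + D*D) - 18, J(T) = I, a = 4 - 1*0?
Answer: 12097/8 ≈ 1512.1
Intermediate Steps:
a = 4 (a = 4 + 0 = 4)
J(T) = 26
c(b) = 5/4 (c(b) = 1/4 - 1*(-1) = ¼ + 1 = 5/4)
y(D) = -18 + 2*D² (y(D) = (D² + D²) - 18 = 2*D² - 18 = -18 + 2*D²)
(1501 + J(-32)) + y(c(-4)) = (1501 + 26) + (-18 + 2*(5/4)²) = 1527 + (-18 + 2*(25/16)) = 1527 + (-18 + 25/8) = 1527 - 119/8 = 12097/8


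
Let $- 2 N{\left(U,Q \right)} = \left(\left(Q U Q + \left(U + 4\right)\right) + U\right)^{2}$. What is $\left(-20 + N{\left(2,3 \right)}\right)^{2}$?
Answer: $128164$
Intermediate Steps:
$N{\left(U,Q \right)} = - \frac{\left(4 + 2 U + U Q^{2}\right)^{2}}{2}$ ($N{\left(U,Q \right)} = - \frac{\left(\left(Q U Q + \left(U + 4\right)\right) + U\right)^{2}}{2} = - \frac{\left(\left(U Q^{2} + \left(4 + U\right)\right) + U\right)^{2}}{2} = - \frac{\left(\left(4 + U + U Q^{2}\right) + U\right)^{2}}{2} = - \frac{\left(4 + 2 U + U Q^{2}\right)^{2}}{2}$)
$\left(-20 + N{\left(2,3 \right)}\right)^{2} = \left(-20 - \frac{\left(4 + 2 \cdot 2 + 2 \cdot 3^{2}\right)^{2}}{2}\right)^{2} = \left(-20 - \frac{\left(4 + 4 + 2 \cdot 9\right)^{2}}{2}\right)^{2} = \left(-20 - \frac{\left(4 + 4 + 18\right)^{2}}{2}\right)^{2} = \left(-20 - \frac{26^{2}}{2}\right)^{2} = \left(-20 - 338\right)^{2} = \left(-358\right)^{2} = 128164$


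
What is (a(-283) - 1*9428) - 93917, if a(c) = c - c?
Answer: -103345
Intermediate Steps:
a(c) = 0
(a(-283) - 1*9428) - 93917 = (0 - 1*9428) - 93917 = (0 - 9428) - 93917 = -9428 - 93917 = -103345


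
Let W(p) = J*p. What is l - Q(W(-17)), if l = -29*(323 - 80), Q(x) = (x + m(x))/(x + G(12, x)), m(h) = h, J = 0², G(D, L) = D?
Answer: -7047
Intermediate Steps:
J = 0
W(p) = 0 (W(p) = 0*p = 0)
Q(x) = 2*x/(12 + x) (Q(x) = (x + x)/(x + 12) = (2*x)/(12 + x) = 2*x/(12 + x))
l = -7047 (l = -29*243 = -7047)
l - Q(W(-17)) = -7047 - 2*0/(12 + 0) = -7047 - 2*0/12 = -7047 - 1*0 = -7047 + 0 = -7047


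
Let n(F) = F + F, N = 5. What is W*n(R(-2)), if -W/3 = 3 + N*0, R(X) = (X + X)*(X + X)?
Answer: -288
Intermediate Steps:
R(X) = 4*X**2 (R(X) = (2*X)*(2*X) = 4*X**2)
n(F) = 2*F
W = -9 (W = -3*(3 + 5*0) = -3*(3 + 0) = -3*3 = -9)
W*n(R(-2)) = -18*4*(-2)**2 = -18*4*4 = -18*16 = -9*32 = -288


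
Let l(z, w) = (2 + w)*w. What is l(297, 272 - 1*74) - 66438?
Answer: -26838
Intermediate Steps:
l(z, w) = w*(2 + w)
l(297, 272 - 1*74) - 66438 = (272 - 1*74)*(2 + (272 - 1*74)) - 66438 = (272 - 74)*(2 + (272 - 74)) - 66438 = 198*(2 + 198) - 66438 = 198*200 - 66438 = 39600 - 66438 = -26838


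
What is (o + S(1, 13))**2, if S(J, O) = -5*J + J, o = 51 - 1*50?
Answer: 9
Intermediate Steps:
o = 1 (o = 51 - 50 = 1)
S(J, O) = -4*J
(o + S(1, 13))**2 = (1 - 4*1)**2 = (1 - 4)**2 = (-3)**2 = 9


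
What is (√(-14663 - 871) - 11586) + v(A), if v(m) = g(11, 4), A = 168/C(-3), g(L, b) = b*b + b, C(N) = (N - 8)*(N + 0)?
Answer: -11566 + 3*I*√1726 ≈ -11566.0 + 124.64*I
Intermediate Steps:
C(N) = N*(-8 + N) (C(N) = (-8 + N)*N = N*(-8 + N))
g(L, b) = b + b² (g(L, b) = b² + b = b + b²)
A = 56/11 (A = 168/((-3*(-8 - 3))) = 168/((-3*(-11))) = 168/33 = 168*(1/33) = 56/11 ≈ 5.0909)
v(m) = 20 (v(m) = 4*(1 + 4) = 4*5 = 20)
(√(-14663 - 871) - 11586) + v(A) = (√(-14663 - 871) - 11586) + 20 = (√(-15534) - 11586) + 20 = (3*I*√1726 - 11586) + 20 = (-11586 + 3*I*√1726) + 20 = -11566 + 3*I*√1726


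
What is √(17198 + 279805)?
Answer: √297003 ≈ 544.98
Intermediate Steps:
√(17198 + 279805) = √297003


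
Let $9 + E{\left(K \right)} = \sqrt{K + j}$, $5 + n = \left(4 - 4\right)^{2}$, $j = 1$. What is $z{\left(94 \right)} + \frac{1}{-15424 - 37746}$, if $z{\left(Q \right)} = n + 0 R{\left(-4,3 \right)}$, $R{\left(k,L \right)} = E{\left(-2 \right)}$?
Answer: $- \frac{265851}{53170} \approx -5.0$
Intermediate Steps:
$n = -5$ ($n = -5 + \left(4 - 4\right)^{2} = -5 + 0^{2} = -5 + 0 = -5$)
$E{\left(K \right)} = -9 + \sqrt{1 + K}$ ($E{\left(K \right)} = -9 + \sqrt{K + 1} = -9 + \sqrt{1 + K}$)
$R{\left(k,L \right)} = -9 + i$ ($R{\left(k,L \right)} = -9 + \sqrt{1 - 2} = -9 + \sqrt{-1} = -9 + i$)
$z{\left(Q \right)} = -5$ ($z{\left(Q \right)} = -5 + 0 \left(-9 + i\right) = -5 + 0 = -5$)
$z{\left(94 \right)} + \frac{1}{-15424 - 37746} = -5 + \frac{1}{-15424 - 37746} = -5 + \frac{1}{-53170} = -5 - \frac{1}{53170} = - \frac{265851}{53170}$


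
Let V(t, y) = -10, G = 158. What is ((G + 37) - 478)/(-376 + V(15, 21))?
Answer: 283/386 ≈ 0.73316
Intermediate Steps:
((G + 37) - 478)/(-376 + V(15, 21)) = ((158 + 37) - 478)/(-376 - 10) = (195 - 478)/(-386) = -283*(-1/386) = 283/386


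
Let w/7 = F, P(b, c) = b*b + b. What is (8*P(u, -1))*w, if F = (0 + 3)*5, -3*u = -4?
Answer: 7840/3 ≈ 2613.3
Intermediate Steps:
u = 4/3 (u = -⅓*(-4) = 4/3 ≈ 1.3333)
P(b, c) = b + b² (P(b, c) = b² + b = b + b²)
F = 15 (F = 3*5 = 15)
w = 105 (w = 7*15 = 105)
(8*P(u, -1))*w = (8*(4*(1 + 4/3)/3))*105 = (8*((4/3)*(7/3)))*105 = (8*(28/9))*105 = (224/9)*105 = 7840/3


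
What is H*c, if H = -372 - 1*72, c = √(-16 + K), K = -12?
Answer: -888*I*√7 ≈ -2349.4*I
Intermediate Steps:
c = 2*I*√7 (c = √(-16 - 12) = √(-28) = 2*I*√7 ≈ 5.2915*I)
H = -444 (H = -372 - 72 = -444)
H*c = -888*I*√7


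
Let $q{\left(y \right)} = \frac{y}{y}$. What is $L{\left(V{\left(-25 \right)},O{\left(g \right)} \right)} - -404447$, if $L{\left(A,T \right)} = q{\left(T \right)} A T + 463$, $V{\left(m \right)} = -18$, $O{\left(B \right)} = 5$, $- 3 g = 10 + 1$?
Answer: $404820$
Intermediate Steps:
$g = - \frac{11}{3}$ ($g = - \frac{10 + 1}{3} = \left(- \frac{1}{3}\right) 11 = - \frac{11}{3} \approx -3.6667$)
$q{\left(y \right)} = 1$
$L{\left(A,T \right)} = 463 + A T$ ($L{\left(A,T \right)} = 1 A T + 463 = A T + 463 = 463 + A T$)
$L{\left(V{\left(-25 \right)},O{\left(g \right)} \right)} - -404447 = \left(463 - 90\right) - -404447 = \left(463 - 90\right) + 404447 = 373 + 404447 = 404820$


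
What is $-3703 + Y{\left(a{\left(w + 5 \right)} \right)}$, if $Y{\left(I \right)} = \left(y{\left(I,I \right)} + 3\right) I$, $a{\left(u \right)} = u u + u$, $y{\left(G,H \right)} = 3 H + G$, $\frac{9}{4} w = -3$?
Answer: $- \frac{200921}{81} \approx -2480.5$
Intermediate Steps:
$w = - \frac{4}{3}$ ($w = \frac{4}{9} \left(-3\right) = - \frac{4}{3} \approx -1.3333$)
$y{\left(G,H \right)} = G + 3 H$
$a{\left(u \right)} = u + u^{2}$ ($a{\left(u \right)} = u^{2} + u = u + u^{2}$)
$Y{\left(I \right)} = I \left(3 + 4 I\right)$ ($Y{\left(I \right)} = \left(\left(I + 3 I\right) + 3\right) I = \left(4 I + 3\right) I = \left(3 + 4 I\right) I = I \left(3 + 4 I\right)$)
$-3703 + Y{\left(a{\left(w + 5 \right)} \right)} = -3703 + \left(- \frac{4}{3} + 5\right) \left(1 + \left(- \frac{4}{3} + 5\right)\right) \left(3 + 4 \left(- \frac{4}{3} + 5\right) \left(1 + \left(- \frac{4}{3} + 5\right)\right)\right) = -3703 + \frac{11 \left(1 + \frac{11}{3}\right)}{3} \left(3 + 4 \frac{11 \left(1 + \frac{11}{3}\right)}{3}\right) = -3703 + \frac{11}{3} \cdot \frac{14}{3} \left(3 + 4 \cdot \frac{11}{3} \cdot \frac{14}{3}\right) = -3703 + \frac{154 \left(3 + 4 \cdot \frac{154}{9}\right)}{9} = -3703 + \frac{154 \left(3 + \frac{616}{9}\right)}{9} = -3703 + \frac{154}{9} \cdot \frac{643}{9} = -3703 + \frac{99022}{81} = - \frac{200921}{81}$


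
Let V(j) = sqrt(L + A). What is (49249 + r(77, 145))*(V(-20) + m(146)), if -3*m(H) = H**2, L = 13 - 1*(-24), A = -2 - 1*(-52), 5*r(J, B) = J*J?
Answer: -1791780328/5 + 252174*sqrt(87)/5 ≈ -3.5789e+8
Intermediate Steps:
r(J, B) = J**2/5 (r(J, B) = (J*J)/5 = J**2/5)
A = 50 (A = -2 + 52 = 50)
L = 37 (L = 13 + 24 = 37)
V(j) = sqrt(87) (V(j) = sqrt(37 + 50) = sqrt(87))
m(H) = -H**2/3
(49249 + r(77, 145))*(V(-20) + m(146)) = (49249 + (1/5)*77**2)*(sqrt(87) - 1/3*146**2) = (49249 + (1/5)*5929)*(sqrt(87) - 1/3*21316) = (49249 + 5929/5)*(sqrt(87) - 21316/3) = 252174*(-21316/3 + sqrt(87))/5 = -1791780328/5 + 252174*sqrt(87)/5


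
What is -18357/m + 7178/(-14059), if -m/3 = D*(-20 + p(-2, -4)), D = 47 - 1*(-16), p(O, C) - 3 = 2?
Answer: -92810231/13285755 ≈ -6.9857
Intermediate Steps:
p(O, C) = 5 (p(O, C) = 3 + 2 = 5)
D = 63 (D = 47 + 16 = 63)
m = 2835 (m = -189*(-20 + 5) = -189*(-15) = -3*(-945) = 2835)
-18357/m + 7178/(-14059) = -18357/2835 + 7178/(-14059) = -18357*1/2835 + 7178*(-1/14059) = -6119/945 - 7178/14059 = -92810231/13285755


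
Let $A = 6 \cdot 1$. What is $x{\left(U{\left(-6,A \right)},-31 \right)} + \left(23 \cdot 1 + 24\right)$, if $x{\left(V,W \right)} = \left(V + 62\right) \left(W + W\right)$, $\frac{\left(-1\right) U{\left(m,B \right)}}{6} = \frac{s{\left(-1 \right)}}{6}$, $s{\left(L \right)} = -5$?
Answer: $-4107$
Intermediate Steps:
$A = 6$
$U{\left(m,B \right)} = 5$ ($U{\left(m,B \right)} = - 6 \left(- \frac{5}{6}\right) = - 6 \left(\left(-5\right) \frac{1}{6}\right) = \left(-6\right) \left(- \frac{5}{6}\right) = 5$)
$x{\left(V,W \right)} = 2 W \left(62 + V\right)$ ($x{\left(V,W \right)} = \left(62 + V\right) 2 W = 2 W \left(62 + V\right)$)
$x{\left(U{\left(-6,A \right)},-31 \right)} + \left(23 \cdot 1 + 24\right) = 2 \left(-31\right) \left(62 + 5\right) + \left(23 \cdot 1 + 24\right) = 2 \left(-31\right) 67 + \left(23 + 24\right) = -4154 + 47 = -4107$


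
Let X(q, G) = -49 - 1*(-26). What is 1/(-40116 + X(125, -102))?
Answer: -1/40139 ≈ -2.4913e-5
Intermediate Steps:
X(q, G) = -23 (X(q, G) = -49 + 26 = -23)
1/(-40116 + X(125, -102)) = 1/(-40116 - 23) = 1/(-40139) = -1/40139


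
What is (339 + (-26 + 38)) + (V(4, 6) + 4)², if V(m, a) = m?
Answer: 415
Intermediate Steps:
(339 + (-26 + 38)) + (V(4, 6) + 4)² = (339 + (-26 + 38)) + (4 + 4)² = (339 + 12) + 8² = 351 + 64 = 415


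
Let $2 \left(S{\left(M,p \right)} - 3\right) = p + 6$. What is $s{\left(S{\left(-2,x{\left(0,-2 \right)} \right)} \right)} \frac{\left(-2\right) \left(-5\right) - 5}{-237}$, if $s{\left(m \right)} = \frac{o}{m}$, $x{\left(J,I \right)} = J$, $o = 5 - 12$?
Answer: $\frac{35}{1422} \approx 0.024613$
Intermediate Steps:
$o = -7$ ($o = 5 - 12 = -7$)
$S{\left(M,p \right)} = 6 + \frac{p}{2}$ ($S{\left(M,p \right)} = 3 + \frac{p + 6}{2} = 3 + \frac{6 + p}{2} = 3 + \left(3 + \frac{p}{2}\right) = 6 + \frac{p}{2}$)
$s{\left(m \right)} = - \frac{7}{m}$
$s{\left(S{\left(-2,x{\left(0,-2 \right)} \right)} \right)} \frac{\left(-2\right) \left(-5\right) - 5}{-237} = - \frac{7}{6 + \frac{1}{2} \cdot 0} \frac{\left(-2\right) \left(-5\right) - 5}{-237} = - \frac{7}{6 + 0} \left(10 - 5\right) \left(- \frac{1}{237}\right) = - \frac{7}{6} \cdot 5 \left(- \frac{1}{237}\right) = \left(-7\right) \frac{1}{6} \left(- \frac{5}{237}\right) = \left(- \frac{7}{6}\right) \left(- \frac{5}{237}\right) = \frac{35}{1422}$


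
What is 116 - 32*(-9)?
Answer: 404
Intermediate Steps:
116 - 32*(-9) = 116 + 288 = 404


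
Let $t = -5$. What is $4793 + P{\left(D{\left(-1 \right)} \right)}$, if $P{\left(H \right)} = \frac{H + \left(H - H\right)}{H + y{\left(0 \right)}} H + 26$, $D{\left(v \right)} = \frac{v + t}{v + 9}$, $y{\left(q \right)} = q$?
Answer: $\frac{19273}{4} \approx 4818.3$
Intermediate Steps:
$D{\left(v \right)} = \frac{-5 + v}{9 + v}$ ($D{\left(v \right)} = \frac{v - 5}{v + 9} = \frac{-5 + v}{9 + v}$)
$P{\left(H \right)} = 26 + H$ ($P{\left(H \right)} = \frac{H + \left(H - H\right)}{H + 0} H + 26 = \frac{H + 0}{H} H + 26 = \frac{H}{H} H + 26 = 1 H + 26 = H + 26 = 26 + H$)
$4793 + P{\left(D{\left(-1 \right)} \right)} = 4793 + \left(26 + \frac{-5 - 1}{9 - 1}\right) = 4793 + \left(26 + \frac{1}{8} \left(-6\right)\right) = 4793 + \left(26 - \frac{3}{4}\right) = 4793 + \frac{101}{4} = \frac{19273}{4}$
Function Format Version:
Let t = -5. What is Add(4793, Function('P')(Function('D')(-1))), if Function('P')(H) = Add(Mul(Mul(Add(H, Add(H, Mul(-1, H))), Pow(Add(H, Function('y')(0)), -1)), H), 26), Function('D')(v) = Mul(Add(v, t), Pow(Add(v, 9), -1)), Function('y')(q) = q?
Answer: Rational(19273, 4) ≈ 4818.3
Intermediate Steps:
Function('D')(v) = Mul(Pow(Add(9, v), -1), Add(-5, v)) (Function('D')(v) = Mul(Add(v, -5), Pow(Add(v, 9), -1)) = Mul(Add(-5, v), Pow(Add(9, v), -1)) = Mul(Pow(Add(9, v), -1), Add(-5, v)))
Function('P')(H) = Add(26, H) (Function('P')(H) = Add(Mul(Mul(Add(H, Add(H, Mul(-1, H))), Pow(Add(H, 0), -1)), H), 26) = Add(Mul(Mul(Add(H, 0), Pow(H, -1)), H), 26) = Add(Mul(Mul(H, Pow(H, -1)), H), 26) = Add(Mul(1, H), 26) = Add(H, 26) = Add(26, H))
Add(4793, Function('P')(Function('D')(-1))) = Add(4793, Add(26, Mul(Pow(Add(9, -1), -1), Add(-5, -1)))) = Add(4793, Add(26, Mul(Pow(8, -1), -6))) = Add(4793, Add(26, Mul(Rational(1, 8), -6))) = Add(4793, Add(26, Rational(-3, 4))) = Add(4793, Rational(101, 4)) = Rational(19273, 4)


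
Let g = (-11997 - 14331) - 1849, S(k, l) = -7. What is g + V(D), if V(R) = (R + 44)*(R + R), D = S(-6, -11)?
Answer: -28695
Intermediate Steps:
D = -7
V(R) = 2*R*(44 + R) (V(R) = (44 + R)*(2*R) = 2*R*(44 + R))
g = -28177 (g = -26328 - 1849 = -28177)
g + V(D) = -28177 + 2*(-7)*(44 - 7) = -28177 + 2*(-7)*37 = -28177 - 518 = -28695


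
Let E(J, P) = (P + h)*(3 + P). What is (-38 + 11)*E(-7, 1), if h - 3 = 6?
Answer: -1080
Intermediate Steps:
h = 9 (h = 3 + 6 = 9)
E(J, P) = (3 + P)*(9 + P) (E(J, P) = (P + 9)*(3 + P) = (9 + P)*(3 + P) = (3 + P)*(9 + P))
(-38 + 11)*E(-7, 1) = (-38 + 11)*(27 + 1² + 12*1) = -27*(27 + 1 + 12) = -27*40 = -1080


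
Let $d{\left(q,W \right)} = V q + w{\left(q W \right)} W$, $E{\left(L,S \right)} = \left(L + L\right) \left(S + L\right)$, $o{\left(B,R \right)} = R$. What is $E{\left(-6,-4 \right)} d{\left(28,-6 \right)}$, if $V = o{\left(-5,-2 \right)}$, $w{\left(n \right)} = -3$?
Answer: $-4560$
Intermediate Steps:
$V = -2$
$E{\left(L,S \right)} = 2 L \left(L + S\right)$
$d{\left(q,W \right)} = - 3 W - 2 q$ ($d{\left(q,W \right)} = - 2 q - 3 W = - 3 W - 2 q$)
$E{\left(-6,-4 \right)} d{\left(28,-6 \right)} = 2 \left(-6\right) \left(-6 - 4\right) \left(\left(-3\right) \left(-6\right) - 56\right) = 2 \left(-6\right) \left(-10\right) \left(18 - 56\right) = 120 \left(-38\right) = -4560$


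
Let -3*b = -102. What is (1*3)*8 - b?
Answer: -10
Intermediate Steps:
b = 34 (b = -⅓*(-102) = 34)
(1*3)*8 - b = (1*3)*8 - 1*34 = 3*8 - 34 = 24 - 34 = -10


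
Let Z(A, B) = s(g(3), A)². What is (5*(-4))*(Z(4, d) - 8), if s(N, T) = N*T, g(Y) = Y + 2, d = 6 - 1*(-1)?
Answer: -7840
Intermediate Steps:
d = 7 (d = 6 + 1 = 7)
g(Y) = 2 + Y
Z(A, B) = 25*A² (Z(A, B) = ((2 + 3)*A)² = (5*A)² = 25*A²)
(5*(-4))*(Z(4, d) - 8) = (5*(-4))*(25*4² - 8) = -20*(25*16 - 8) = -20*(400 - 8) = -20*392 = -7840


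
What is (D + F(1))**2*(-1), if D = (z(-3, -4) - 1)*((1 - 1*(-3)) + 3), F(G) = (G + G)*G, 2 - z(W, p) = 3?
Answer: -144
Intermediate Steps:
z(W, p) = -1 (z(W, p) = 2 - 1*3 = 2 - 3 = -1)
F(G) = 2*G**2 (F(G) = (2*G)*G = 2*G**2)
D = -14 (D = (-1 - 1)*((1 - 1*(-3)) + 3) = -2*((1 + 3) + 3) = -2*(4 + 3) = -2*7 = -14)
(D + F(1))**2*(-1) = (-14 + 2*1**2)**2*(-1) = (-14 + 2*1)**2*(-1) = (-14 + 2)**2*(-1) = (-12)**2*(-1) = 144*(-1) = -144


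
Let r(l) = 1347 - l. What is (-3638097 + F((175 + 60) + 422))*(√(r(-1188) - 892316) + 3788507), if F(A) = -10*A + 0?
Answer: -13807846442169 - 3644667*I*√889781 ≈ -1.3808e+13 - 3.4379e+9*I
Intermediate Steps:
F(A) = -10*A
(-3638097 + F((175 + 60) + 422))*(√(r(-1188) - 892316) + 3788507) = (-3638097 - 10*((175 + 60) + 422))*(√((1347 - 1*(-1188)) - 892316) + 3788507) = (-3638097 - 10*(235 + 422))*(√((1347 + 1188) - 892316) + 3788507) = (-3638097 - 10*657)*(√(2535 - 892316) + 3788507) = (-3638097 - 6570)*(√(-889781) + 3788507) = -3644667*(I*√889781 + 3788507) = -3644667*(3788507 + I*√889781) = -13807846442169 - 3644667*I*√889781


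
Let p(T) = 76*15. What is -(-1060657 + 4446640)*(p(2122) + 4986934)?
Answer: -16889533766742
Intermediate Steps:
p(T) = 1140
-(-1060657 + 4446640)*(p(2122) + 4986934) = -(-1060657 + 4446640)*(1140 + 4986934) = -3385983*4988074 = -1*16889533766742 = -16889533766742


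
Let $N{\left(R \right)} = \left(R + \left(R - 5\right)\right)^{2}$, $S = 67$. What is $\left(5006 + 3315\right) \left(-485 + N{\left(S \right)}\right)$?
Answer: $134434076$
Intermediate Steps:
$N{\left(R \right)} = \left(-5 + 2 R\right)^{2}$ ($N{\left(R \right)} = \left(R + \left(R - 5\right)\right)^{2} = \left(R + \left(-5 + R\right)\right)^{2} = \left(-5 + 2 R\right)^{2}$)
$\left(5006 + 3315\right) \left(-485 + N{\left(S \right)}\right) = \left(5006 + 3315\right) \left(-485 + \left(-5 + 2 \cdot 67\right)^{2}\right) = 8321 \left(-485 + \left(-5 + 134\right)^{2}\right) = 8321 \left(-485 + 129^{2}\right) = 8321 \left(-485 + 16641\right) = 8321 \cdot 16156 = 134434076$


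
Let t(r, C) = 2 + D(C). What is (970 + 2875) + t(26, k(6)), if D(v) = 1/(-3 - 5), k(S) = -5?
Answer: 30775/8 ≈ 3846.9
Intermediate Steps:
D(v) = -1/8 (D(v) = 1/(-8) = -1/8)
t(r, C) = 15/8 (t(r, C) = 2 - 1/8 = 15/8)
(970 + 2875) + t(26, k(6)) = (970 + 2875) + 15/8 = 3845 + 15/8 = 30775/8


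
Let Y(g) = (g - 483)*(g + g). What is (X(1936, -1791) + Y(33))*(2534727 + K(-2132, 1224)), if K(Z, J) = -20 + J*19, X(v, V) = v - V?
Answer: -66437972999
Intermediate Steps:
Y(g) = 2*g*(-483 + g) (Y(g) = (-483 + g)*(2*g) = 2*g*(-483 + g))
K(Z, J) = -20 + 19*J
(X(1936, -1791) + Y(33))*(2534727 + K(-2132, 1224)) = ((1936 - 1*(-1791)) + 2*33*(-483 + 33))*(2534727 + (-20 + 19*1224)) = ((1936 + 1791) + 2*33*(-450))*(2534727 + (-20 + 23256)) = (3727 - 29700)*(2534727 + 23236) = -25973*2557963 = -66437972999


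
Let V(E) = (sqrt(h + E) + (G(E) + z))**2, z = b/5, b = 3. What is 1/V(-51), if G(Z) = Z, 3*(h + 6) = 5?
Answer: 225/(756 - 5*I*sqrt(498))**2 ≈ 0.00036886 + 0.0001113*I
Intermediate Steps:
h = -13/3 (h = -6 + (1/3)*5 = -6 + 5/3 = -13/3 ≈ -4.3333)
z = 3/5 ≈ 0.60000
V(E) = (3/5 + E + sqrt(-13/3 + E))**2 (V(E) = (sqrt(-13/3 + E) + (E + 3/5))**2 = (sqrt(-13/3 + E) + (3/5 + E))**2 = (3/5 + E + sqrt(-13/3 + E))**2)
1/V(-51) = 1/((9 + 15*(-51) + 5*sqrt(3)*sqrt(-13 + 3*(-51)))**2/225) = 1/((9 - 765 + 5*sqrt(3)*sqrt(-13 - 153))**2/225) = 1/((9 - 765 + 5*sqrt(3)*sqrt(-166))**2/225) = 1/((9 - 765 + 5*sqrt(3)*(I*sqrt(166)))**2/225) = 1/((9 - 765 + 5*I*sqrt(498))**2/225) = 1/((-756 + 5*I*sqrt(498))**2/225) = 225/(-756 + 5*I*sqrt(498))**2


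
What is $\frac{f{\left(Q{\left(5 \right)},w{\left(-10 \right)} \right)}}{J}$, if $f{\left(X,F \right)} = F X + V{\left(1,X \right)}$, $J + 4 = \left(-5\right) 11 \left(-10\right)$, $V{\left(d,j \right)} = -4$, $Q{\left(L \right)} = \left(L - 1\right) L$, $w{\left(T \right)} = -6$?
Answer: $- \frac{62}{273} \approx -0.22711$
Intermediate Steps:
$Q{\left(L \right)} = L \left(-1 + L\right)$ ($Q{\left(L \right)} = \left(-1 + L\right) L = L \left(-1 + L\right)$)
$J = 546$ ($J = -4 + \left(-5\right) 11 \left(-10\right) = -4 - -550 = -4 + 550 = 546$)
$f{\left(X,F \right)} = -4 + F X$ ($f{\left(X,F \right)} = F X - 4 = -4 + F X$)
$\frac{f{\left(Q{\left(5 \right)},w{\left(-10 \right)} \right)}}{J} = \frac{-4 - 6 \cdot 5 \left(-1 + 5\right)}{546} = \left(-4 - 6 \cdot 5 \cdot 4\right) \frac{1}{546} = \left(-4 - 120\right) \frac{1}{546} = \left(-124\right) \frac{1}{546} = - \frac{62}{273}$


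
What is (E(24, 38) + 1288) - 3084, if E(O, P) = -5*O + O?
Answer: -1892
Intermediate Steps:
E(O, P) = -4*O
(E(24, 38) + 1288) - 3084 = (-4*24 + 1288) - 3084 = (-96 + 1288) - 3084 = 1192 - 3084 = -1892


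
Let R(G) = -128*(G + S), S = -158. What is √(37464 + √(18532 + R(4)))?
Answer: √(37464 + 2*√9561) ≈ 194.06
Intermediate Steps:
R(G) = 20224 - 128*G (R(G) = -128*(G - 158) = -128*(-158 + G) = 20224 - 128*G)
√(37464 + √(18532 + R(4))) = √(37464 + √(18532 + (20224 - 128*4))) = √(37464 + √(18532 + (20224 - 512))) = √(37464 + √(18532 + 19712)) = √(37464 + √38244) = √(37464 + 2*√9561)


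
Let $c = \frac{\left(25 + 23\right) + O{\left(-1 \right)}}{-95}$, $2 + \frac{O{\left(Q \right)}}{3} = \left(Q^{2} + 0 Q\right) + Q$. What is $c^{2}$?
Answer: $\frac{1764}{9025} \approx 0.19546$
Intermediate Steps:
$O{\left(Q \right)} = -6 + 3 Q + 3 Q^{2}$ ($O{\left(Q \right)} = -6 + 3 \left(\left(Q^{2} + 0 Q\right) + Q\right) = -6 + 3 \left(\left(Q^{2} + 0\right) + Q\right) = -6 + 3 \left(Q^{2} + Q\right) = -6 + 3 \left(Q + Q^{2}\right) = -6 + \left(3 Q + 3 Q^{2}\right) = -6 + 3 Q + 3 Q^{2}$)
$c = - \frac{42}{95}$ ($c = \frac{\left(25 + 23\right) + \left(-6 + 3 \left(-1\right) + 3 \left(-1\right)^{2}\right)}{-95} = \left(48 - 6\right) \left(- \frac{1}{95}\right) = 42 \left(- \frac{1}{95}\right) = - \frac{42}{95} \approx -0.44211$)
$c^{2} = \left(- \frac{42}{95}\right)^{2} = \frac{1764}{9025}$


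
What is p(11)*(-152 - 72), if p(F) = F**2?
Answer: -27104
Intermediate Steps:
p(11)*(-152 - 72) = 11**2*(-152 - 72) = 121*(-224) = -27104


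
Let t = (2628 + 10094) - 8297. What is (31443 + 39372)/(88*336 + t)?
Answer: 23605/11331 ≈ 2.0832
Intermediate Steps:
t = 4425 (t = 12722 - 8297 = 4425)
(31443 + 39372)/(88*336 + t) = (31443 + 39372)/(88*336 + 4425) = 70815/(29568 + 4425) = 70815/33993 = 70815*(1/33993) = 23605/11331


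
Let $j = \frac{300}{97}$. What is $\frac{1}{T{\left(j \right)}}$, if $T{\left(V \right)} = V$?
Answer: $\frac{97}{300} \approx 0.32333$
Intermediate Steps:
$j = \frac{300}{97}$ ($j = 300 \cdot \frac{1}{97} = \frac{300}{97} \approx 3.0928$)
$\frac{1}{T{\left(j \right)}} = \frac{1}{\frac{300}{97}} = \frac{97}{300}$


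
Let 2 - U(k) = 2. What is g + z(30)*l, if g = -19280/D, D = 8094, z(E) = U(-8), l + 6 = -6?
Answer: -9640/4047 ≈ -2.3820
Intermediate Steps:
U(k) = 0 (U(k) = 2 - 1*2 = 2 - 2 = 0)
l = -12 (l = -6 - 6 = -12)
z(E) = 0
g = -9640/4047 (g = -19280/8094 = -19280*1/8094 = -9640/4047 ≈ -2.3820)
g + z(30)*l = -9640/4047 + 0*(-12) = -9640/4047 + 0 = -9640/4047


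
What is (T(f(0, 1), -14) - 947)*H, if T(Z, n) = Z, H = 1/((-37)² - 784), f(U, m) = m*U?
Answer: -947/585 ≈ -1.6188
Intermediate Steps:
f(U, m) = U*m
H = 1/585 (H = 1/(1369 - 784) = 1/585 ≈ 0.0017094)
(T(f(0, 1), -14) - 947)*H = (0*1 - 947)*(1/585) = (0 - 947)*(1/585) = -947*1/585 = -947/585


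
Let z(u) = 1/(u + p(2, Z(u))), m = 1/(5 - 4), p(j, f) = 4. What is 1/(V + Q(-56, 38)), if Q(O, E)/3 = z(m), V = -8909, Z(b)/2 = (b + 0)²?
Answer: -5/44542 ≈ -0.00011225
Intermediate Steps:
Z(b) = 2*b² (Z(b) = 2*(b + 0)² = 2*b²)
m = 1 (m = 1/1 = 1)
z(u) = 1/(4 + u) (z(u) = 1/(u + 4) = 1/(4 + u))
Q(O, E) = ⅗ (Q(O, E) = 3/(4 + 1) = 3/5 = 3*(⅕) = ⅗)
1/(V + Q(-56, 38)) = 1/(-8909 + ⅗) = 1/(-44542/5) = -5/44542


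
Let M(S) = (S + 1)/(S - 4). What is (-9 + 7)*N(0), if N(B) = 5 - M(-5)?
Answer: -82/9 ≈ -9.1111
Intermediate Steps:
M(S) = (1 + S)/(-4 + S)
N(B) = 41/9 (N(B) = 5 - (1 - 5)/(-4 - 5) = 5 - (-4)/(-9) = 5 - (-1)*(-4)/9 = 5 - 1*4/9 = 5 - 4/9 = 41/9)
(-9 + 7)*N(0) = (-9 + 7)*(41/9) = -2*41/9 = -82/9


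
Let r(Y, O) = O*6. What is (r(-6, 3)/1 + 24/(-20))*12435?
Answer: 208908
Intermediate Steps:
r(Y, O) = 6*O
(r(-6, 3)/1 + 24/(-20))*12435 = ((6*3)/1 + 24/(-20))*12435 = (18*1 + 24*(-1/20))*12435 = (18 - 6/5)*12435 = (84/5)*12435 = 208908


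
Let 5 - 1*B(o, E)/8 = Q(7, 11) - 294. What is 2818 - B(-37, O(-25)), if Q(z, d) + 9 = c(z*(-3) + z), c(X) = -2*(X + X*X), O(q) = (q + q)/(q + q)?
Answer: -2558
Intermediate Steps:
O(q) = 1 (O(q) = (2*q)/((2*q)) = (2*q)*(1/(2*q)) = 1)
c(X) = -2*X - 2*X**2 (c(X) = -2*(X + X**2) = -2*X - 2*X**2)
Q(z, d) = -9 + 4*z*(1 - 2*z) (Q(z, d) = -9 - 2*(z*(-3) + z)*(1 + (z*(-3) + z)) = -9 - 2*(-3*z + z)*(1 + (-3*z + z)) = -9 - 2*(-2*z)*(1 - 2*z) = -9 + 4*z*(1 - 2*z))
B(o, E) = 5376 (B(o, E) = 40 - 8*((-9 - 8*7**2 + 4*7) - 294) = 40 - 8*((-9 - 8*49 + 28) - 294) = 40 - 8*((-9 - 392 + 28) - 294) = 40 - 8*(-373 - 294) = 40 - 8*(-667) = 40 + 5336 = 5376)
2818 - B(-37, O(-25)) = 2818 - 1*5376 = 2818 - 5376 = -2558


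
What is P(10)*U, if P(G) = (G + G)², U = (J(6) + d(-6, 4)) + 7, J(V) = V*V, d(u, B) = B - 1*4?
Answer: 17200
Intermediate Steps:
d(u, B) = -4 + B (d(u, B) = B - 4 = -4 + B)
J(V) = V²
U = 43 (U = (6² + (-4 + 4)) + 7 = (36 + 0) + 7 = 36 + 7 = 43)
P(G) = 4*G² (P(G) = (2*G)² = 4*G²)
P(10)*U = (4*10²)*43 = (4*100)*43 = 400*43 = 17200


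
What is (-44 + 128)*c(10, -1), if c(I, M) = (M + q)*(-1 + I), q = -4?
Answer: -3780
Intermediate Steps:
c(I, M) = (-1 + I)*(-4 + M) (c(I, M) = (M - 4)*(-1 + I) = (-4 + M)*(-1 + I) = (-1 + I)*(-4 + M))
(-44 + 128)*c(10, -1) = (-44 + 128)*(4 - 1*(-1) - 4*10 + 10*(-1)) = 84*(4 + 1 - 40 - 10) = 84*(-45) = -3780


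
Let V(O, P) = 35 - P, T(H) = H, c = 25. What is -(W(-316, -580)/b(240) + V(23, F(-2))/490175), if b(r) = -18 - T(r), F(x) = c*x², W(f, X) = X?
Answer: -28428473/12646515 ≈ -2.2479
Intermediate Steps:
F(x) = 25*x²
b(r) = -18 - r
-(W(-316, -580)/b(240) + V(23, F(-2))/490175) = -(-580/(-18 - 1*240) + (35 - 25*(-2)²)/490175) = -(-580/(-18 - 240) + (35 - 25*4)*(1/490175)) = -(-580/(-258) + (35 - 1*100)*(1/490175)) = -(-580*(-1/258) + (35 - 100)*(1/490175)) = -(290/129 - 65*1/490175) = -(290/129 - 13/98035) = -1*28428473/12646515 = -28428473/12646515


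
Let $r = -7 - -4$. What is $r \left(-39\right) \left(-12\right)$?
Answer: $-1404$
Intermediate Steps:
$r = -3$ ($r = -7 + 4 = -3$)
$r \left(-39\right) \left(-12\right) = \left(-3\right) \left(-39\right) \left(-12\right) = 117 \left(-12\right) = -1404$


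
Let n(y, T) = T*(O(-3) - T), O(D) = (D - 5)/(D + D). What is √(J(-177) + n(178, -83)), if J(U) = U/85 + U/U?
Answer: I*√455223705/255 ≈ 83.671*I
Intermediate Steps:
O(D) = (-5 + D)/(2*D) (O(D) = (-5 + D)/((2*D)) = (-5 + D)*(1/(2*D)) = (-5 + D)/(2*D))
J(U) = 1 + U/85 (J(U) = U*(1/85) + 1 = U/85 + 1 = 1 + U/85)
n(y, T) = T*(4/3 - T) (n(y, T) = T*((½)*(-5 - 3)/(-3) - T) = T*((½)*(-⅓)*(-8) - T) = T*(4/3 - T))
√(J(-177) + n(178, -83)) = √((1 + (1/85)*(-177)) + (⅓)*(-83)*(4 - 3*(-83))) = √((1 - 177/85) + (⅓)*(-83)*(4 + 249)) = √(-92/85 + (⅓)*(-83)*253) = √(-92/85 - 20999/3) = √(-1785191/255) = I*√455223705/255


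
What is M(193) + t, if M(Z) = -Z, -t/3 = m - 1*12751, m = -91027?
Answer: 311141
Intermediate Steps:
t = 311334 (t = -3*(-91027 - 1*12751) = -3*(-91027 - 12751) = -3*(-103778) = 311334)
M(193) + t = -1*193 + 311334 = -193 + 311334 = 311141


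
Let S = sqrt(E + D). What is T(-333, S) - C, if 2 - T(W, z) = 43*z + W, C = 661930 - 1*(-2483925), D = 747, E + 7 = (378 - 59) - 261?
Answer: -3145520 - 43*sqrt(798) ≈ -3.1467e+6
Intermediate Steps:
E = 51 (E = -7 + ((378 - 59) - 261) = -7 + (319 - 261) = -7 + 58 = 51)
S = sqrt(798) (S = sqrt(51 + 747) = sqrt(798) ≈ 28.249)
C = 3145855 (C = 661930 + 2483925 = 3145855)
T(W, z) = 2 - W - 43*z (T(W, z) = 2 - (43*z + W) = 2 - (W + 43*z) = 2 + (-W - 43*z) = 2 - W - 43*z)
T(-333, S) - C = (2 - 1*(-333) - 43*sqrt(798)) - 1*3145855 = (2 + 333 - 43*sqrt(798)) - 3145855 = (335 - 43*sqrt(798)) - 3145855 = -3145520 - 43*sqrt(798)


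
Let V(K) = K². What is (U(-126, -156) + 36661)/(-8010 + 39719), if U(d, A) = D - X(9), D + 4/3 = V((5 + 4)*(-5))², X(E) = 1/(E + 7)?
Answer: 198589661/1522032 ≈ 130.48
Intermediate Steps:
X(E) = 1/(7 + E)
D = 12301871/3 (D = -4/3 + (((5 + 4)*(-5))²)² = -4/3 + ((9*(-5))²)² = -4/3 + ((-45)²)² = -4/3 + 2025² = -4/3 + 4100625 = 12301871/3 ≈ 4.1006e+6)
U(d, A) = 196829933/48 (U(d, A) = 12301871/3 - 1/(7 + 9) = 12301871/3 - 1/16 = 196829933/48)
(U(-126, -156) + 36661)/(-8010 + 39719) = (196829933/48 + 36661)/(-8010 + 39719) = (198589661/48)/31709 = (198589661/48)*(1/31709) = 198589661/1522032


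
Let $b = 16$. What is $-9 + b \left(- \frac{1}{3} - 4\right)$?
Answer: $- \frac{235}{3} \approx -78.333$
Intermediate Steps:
$-9 + b \left(- \frac{1}{3} - 4\right) = -9 + 16 \left(- \frac{1}{3} - 4\right) = -9 + 16 \left(- \frac{13}{3}\right) = -9 - \frac{208}{3} = - \frac{235}{3}$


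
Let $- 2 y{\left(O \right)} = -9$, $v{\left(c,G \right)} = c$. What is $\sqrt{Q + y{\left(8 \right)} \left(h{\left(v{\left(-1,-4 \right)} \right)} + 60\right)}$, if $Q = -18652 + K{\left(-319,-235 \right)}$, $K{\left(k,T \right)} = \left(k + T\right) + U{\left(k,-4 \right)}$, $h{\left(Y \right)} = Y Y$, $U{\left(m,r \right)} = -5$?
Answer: $\frac{11 i \sqrt{626}}{2} \approx 137.61 i$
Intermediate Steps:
$h{\left(Y \right)} = Y^{2}$
$y{\left(O \right)} = \frac{9}{2}$ ($y{\left(O \right)} = \left(- \frac{1}{2}\right) \left(-9\right) = \frac{9}{2}$)
$K{\left(k,T \right)} = -5 + T + k$ ($K{\left(k,T \right)} = \left(k + T\right) - 5 = \left(T + k\right) - 5 = -5 + T + k$)
$Q = -19211$ ($Q = -18652 - 559 = -19211$)
$\sqrt{Q + y{\left(8 \right)} \left(h{\left(v{\left(-1,-4 \right)} \right)} + 60\right)} = \sqrt{-19211 + \frac{9 \left(\left(-1\right)^{2} + 60\right)}{2}} = \sqrt{-19211 + \frac{9 \left(1 + 60\right)}{2}} = \sqrt{-19211 + \frac{9}{2} \cdot 61} = \sqrt{-19211 + \frac{549}{2}} = \sqrt{- \frac{37873}{2}} = \frac{11 i \sqrt{626}}{2}$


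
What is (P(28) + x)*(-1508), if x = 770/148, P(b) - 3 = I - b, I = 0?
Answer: 1104610/37 ≈ 29854.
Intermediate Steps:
P(b) = 3 - b (P(b) = 3 + (0 - b) = 3 - b)
x = 385/74 (x = 770*(1/148) = 385/74 ≈ 5.2027)
(P(28) + x)*(-1508) = ((3 - 1*28) + 385/74)*(-1508) = ((3 - 28) + 385/74)*(-1508) = (-25 + 385/74)*(-1508) = -1465/74*(-1508) = 1104610/37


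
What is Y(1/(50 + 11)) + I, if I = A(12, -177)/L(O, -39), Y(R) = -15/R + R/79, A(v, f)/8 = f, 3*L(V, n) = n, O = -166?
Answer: -50498288/62647 ≈ -806.08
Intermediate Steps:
L(V, n) = n/3
A(v, f) = 8*f
Y(R) = -15/R + R/79 (Y(R) = -15/R + R*(1/79) = -15/R + R/79)
I = 1416/13 (I = (8*(-177))/(((⅓)*(-39))) = -1416/(-13) = -1416*(-1/13) = 1416/13 ≈ 108.92)
Y(1/(50 + 11)) + I = (-15/(1/(50 + 11)) + 1/(79*(50 + 11))) + 1416/13 = (-15/(1/61) + (1/79)/61) + 1416/13 = (-15/1/61 + (1/79)*(1/61)) + 1416/13 = (-15*61 + 1/4819) + 1416/13 = (-915 + 1/4819) + 1416/13 = -4409384/4819 + 1416/13 = -50498288/62647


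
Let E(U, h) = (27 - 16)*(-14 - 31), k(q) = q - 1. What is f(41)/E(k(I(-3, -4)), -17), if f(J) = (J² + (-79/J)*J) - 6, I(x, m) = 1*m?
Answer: -532/165 ≈ -3.2242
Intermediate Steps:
I(x, m) = m
k(q) = -1 + q
E(U, h) = -495 (E(U, h) = 11*(-45) = -495)
f(J) = -85 + J² (f(J) = (J² - 79) - 6 = (-79 + J²) - 6 = -85 + J²)
f(41)/E(k(I(-3, -4)), -17) = (-85 + 41²)/(-495) = (-85 + 1681)*(-1/495) = 1596*(-1/495) = -532/165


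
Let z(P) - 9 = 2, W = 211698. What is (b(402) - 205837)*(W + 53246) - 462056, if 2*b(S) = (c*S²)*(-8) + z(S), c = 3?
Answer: -568326405104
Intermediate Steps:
z(P) = 11 (z(P) = 9 + 2 = 11)
b(S) = 11/2 - 12*S² (b(S) = ((3*S²)*(-8) + 11)/2 = (-24*S² + 11)/2 = (11 - 24*S²)/2 = 11/2 - 12*S²)
(b(402) - 205837)*(W + 53246) - 462056 = ((11/2 - 12*402²) - 205837)*(211698 + 53246) - 462056 = ((11/2 - 12*161604) - 205837)*264944 - 462056 = ((11/2 - 1939248) - 205837)*264944 - 462056 = (-3878485/2 - 205837)*264944 - 462056 = -4290159/2*264944 - 462056 = -568325943048 - 462056 = -568326405104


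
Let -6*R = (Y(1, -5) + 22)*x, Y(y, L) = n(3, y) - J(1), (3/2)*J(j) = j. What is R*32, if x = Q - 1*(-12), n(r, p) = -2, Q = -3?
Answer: -928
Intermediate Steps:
J(j) = 2*j/3
Y(y, L) = -8/3 (Y(y, L) = -2 - 2/3 = -8/3)
x = 9 (x = -3 - 1*(-12) = -3 + 12 = 9)
R = -29 (R = -(-8/3 + 22)*9/6 = -29*9/9 = -1/6*174 = -29)
R*32 = -29*32 = -928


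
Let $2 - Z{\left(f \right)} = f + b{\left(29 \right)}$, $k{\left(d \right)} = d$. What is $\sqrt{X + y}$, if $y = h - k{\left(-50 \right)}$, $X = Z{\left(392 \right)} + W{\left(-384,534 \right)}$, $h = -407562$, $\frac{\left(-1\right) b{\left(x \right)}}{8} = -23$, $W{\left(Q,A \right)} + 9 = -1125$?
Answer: $2 i \sqrt{102305} \approx 639.7 i$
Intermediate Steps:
$W{\left(Q,A \right)} = -1134$ ($W{\left(Q,A \right)} = -9 - 1125 = -1134$)
$b{\left(x \right)} = 184$ ($b{\left(x \right)} = \left(-8\right) \left(-23\right) = 184$)
$Z{\left(f \right)} = -182 - f$ ($Z{\left(f \right)} = 2 - \left(f + 184\right) = 2 - \left(184 + f\right) = -182 - f$)
$X = -1708$ ($X = \left(-182 - 392\right) - 1134 = -574 - 1134 = -1708$)
$y = -407512$ ($y = -407562 - -50 = -407562 + 50 = -407512$)
$\sqrt{X + y} = \sqrt{-1708 - 407512} = \sqrt{-409220} = 2 i \sqrt{102305}$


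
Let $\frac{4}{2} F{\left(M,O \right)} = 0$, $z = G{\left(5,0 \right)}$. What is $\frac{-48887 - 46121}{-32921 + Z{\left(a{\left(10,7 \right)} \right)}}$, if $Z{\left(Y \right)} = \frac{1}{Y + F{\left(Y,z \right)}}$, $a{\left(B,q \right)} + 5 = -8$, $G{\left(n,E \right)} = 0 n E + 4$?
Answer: $\frac{617552}{213987} \approx 2.8859$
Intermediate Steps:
$G{\left(n,E \right)} = 4$ ($G{\left(n,E \right)} = 0 E + 4 = 0 + 4 = 4$)
$z = 4$
$a{\left(B,q \right)} = -13$ ($a{\left(B,q \right)} = -5 - 8 = -13$)
$F{\left(M,O \right)} = 0$ ($F{\left(M,O \right)} = \frac{1}{2} \cdot 0 = 0$)
$Z{\left(Y \right)} = \frac{1}{Y}$ ($Z{\left(Y \right)} = \frac{1}{Y + 0} = \frac{1}{Y}$)
$\frac{-48887 - 46121}{-32921 + Z{\left(a{\left(10,7 \right)} \right)}} = \frac{-48887 - 46121}{-32921 + \frac{1}{-13}} = - \frac{95008}{-32921 - \frac{1}{13}} = - \frac{95008}{- \frac{427974}{13}} = \left(-95008\right) \left(- \frac{13}{427974}\right) = \frac{617552}{213987}$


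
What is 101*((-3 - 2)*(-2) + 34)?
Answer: 4444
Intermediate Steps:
101*((-3 - 2)*(-2) + 34) = 101*(-5*(-2) + 34) = 101*(10 + 34) = 101*44 = 4444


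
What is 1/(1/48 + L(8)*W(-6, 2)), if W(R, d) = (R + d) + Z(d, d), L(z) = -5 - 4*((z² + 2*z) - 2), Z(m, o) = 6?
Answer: -48/30431 ≈ -0.0015773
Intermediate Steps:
L(z) = 3 - 8*z - 4*z² (L(z) = -5 - 4*(-2 + z² + 2*z) = -5 + (8 - 8*z - 4*z²) = 3 - 8*z - 4*z²)
W(R, d) = 6 + R + d (W(R, d) = (R + d) + 6 = 6 + R + d)
1/(1/48 + L(8)*W(-6, 2)) = 1/(1/48 + (3 - 8*8 - 4*8²)*(6 - 6 + 2)) = 1/(1/48 + (3 - 64 - 4*64)*2) = 1/(1/48 + (3 - 64 - 256)*2) = 1/(1/48 - 317*2) = 1/(1/48 - 634) = 1/(-30431/48) = -48/30431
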